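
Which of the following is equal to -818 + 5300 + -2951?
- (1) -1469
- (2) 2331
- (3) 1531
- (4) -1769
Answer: 3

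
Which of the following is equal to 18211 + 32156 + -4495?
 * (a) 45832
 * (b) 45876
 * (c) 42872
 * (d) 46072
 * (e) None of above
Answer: e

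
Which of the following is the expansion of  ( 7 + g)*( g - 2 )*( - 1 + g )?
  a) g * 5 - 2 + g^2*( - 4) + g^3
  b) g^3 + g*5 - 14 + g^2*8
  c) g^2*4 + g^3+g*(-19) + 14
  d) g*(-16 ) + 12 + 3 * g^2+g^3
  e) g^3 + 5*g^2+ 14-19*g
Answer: c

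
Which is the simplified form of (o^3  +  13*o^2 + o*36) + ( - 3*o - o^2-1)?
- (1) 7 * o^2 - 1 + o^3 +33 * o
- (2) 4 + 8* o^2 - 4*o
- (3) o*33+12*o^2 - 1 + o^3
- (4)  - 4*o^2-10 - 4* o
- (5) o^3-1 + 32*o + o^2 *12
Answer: 3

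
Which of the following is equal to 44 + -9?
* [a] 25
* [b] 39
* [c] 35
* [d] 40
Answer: c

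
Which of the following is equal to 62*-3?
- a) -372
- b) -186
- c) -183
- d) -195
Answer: b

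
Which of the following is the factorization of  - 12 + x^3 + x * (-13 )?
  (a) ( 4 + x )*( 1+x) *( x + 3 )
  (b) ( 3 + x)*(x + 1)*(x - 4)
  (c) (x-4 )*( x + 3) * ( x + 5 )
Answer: b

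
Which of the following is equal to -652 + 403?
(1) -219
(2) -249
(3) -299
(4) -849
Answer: 2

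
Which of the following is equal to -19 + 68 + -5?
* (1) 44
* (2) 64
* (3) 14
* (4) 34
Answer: 1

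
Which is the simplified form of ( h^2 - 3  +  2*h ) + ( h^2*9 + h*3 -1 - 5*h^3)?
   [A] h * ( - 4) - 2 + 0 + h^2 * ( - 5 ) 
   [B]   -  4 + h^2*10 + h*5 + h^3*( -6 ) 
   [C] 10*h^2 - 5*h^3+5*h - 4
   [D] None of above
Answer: C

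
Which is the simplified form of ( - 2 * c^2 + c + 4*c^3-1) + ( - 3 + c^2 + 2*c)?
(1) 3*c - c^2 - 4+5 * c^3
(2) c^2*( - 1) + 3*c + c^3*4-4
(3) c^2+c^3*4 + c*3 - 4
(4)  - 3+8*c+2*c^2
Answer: 2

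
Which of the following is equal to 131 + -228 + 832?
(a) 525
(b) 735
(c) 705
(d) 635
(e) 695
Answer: b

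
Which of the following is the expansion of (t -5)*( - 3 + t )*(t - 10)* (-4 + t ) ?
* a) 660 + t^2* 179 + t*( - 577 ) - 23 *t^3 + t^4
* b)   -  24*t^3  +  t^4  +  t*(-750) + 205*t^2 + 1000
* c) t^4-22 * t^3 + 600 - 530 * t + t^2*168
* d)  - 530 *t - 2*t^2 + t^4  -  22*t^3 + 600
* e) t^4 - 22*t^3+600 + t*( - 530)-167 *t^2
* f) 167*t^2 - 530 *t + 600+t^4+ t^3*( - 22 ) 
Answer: f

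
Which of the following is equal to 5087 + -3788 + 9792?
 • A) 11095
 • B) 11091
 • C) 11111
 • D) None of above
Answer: B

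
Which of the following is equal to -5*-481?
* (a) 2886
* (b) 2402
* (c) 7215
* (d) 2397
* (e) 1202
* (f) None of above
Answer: f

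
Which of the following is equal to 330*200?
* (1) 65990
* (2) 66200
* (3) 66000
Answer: 3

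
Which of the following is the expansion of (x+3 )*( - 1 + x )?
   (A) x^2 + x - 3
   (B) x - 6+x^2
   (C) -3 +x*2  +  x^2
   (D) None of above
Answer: C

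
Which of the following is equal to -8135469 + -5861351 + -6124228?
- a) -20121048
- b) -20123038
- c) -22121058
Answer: a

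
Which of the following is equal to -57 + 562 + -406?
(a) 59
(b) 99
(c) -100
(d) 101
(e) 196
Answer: b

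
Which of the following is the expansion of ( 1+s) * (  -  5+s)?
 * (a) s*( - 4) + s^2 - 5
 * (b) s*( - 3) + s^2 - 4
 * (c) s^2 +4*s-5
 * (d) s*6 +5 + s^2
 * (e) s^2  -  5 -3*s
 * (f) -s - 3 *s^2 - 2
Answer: a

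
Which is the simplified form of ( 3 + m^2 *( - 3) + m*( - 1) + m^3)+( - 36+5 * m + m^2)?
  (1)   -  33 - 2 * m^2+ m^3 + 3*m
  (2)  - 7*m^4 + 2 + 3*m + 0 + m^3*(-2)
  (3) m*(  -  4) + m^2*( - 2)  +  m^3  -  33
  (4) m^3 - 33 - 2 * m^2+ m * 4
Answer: 4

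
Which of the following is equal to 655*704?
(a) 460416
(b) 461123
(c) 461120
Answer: c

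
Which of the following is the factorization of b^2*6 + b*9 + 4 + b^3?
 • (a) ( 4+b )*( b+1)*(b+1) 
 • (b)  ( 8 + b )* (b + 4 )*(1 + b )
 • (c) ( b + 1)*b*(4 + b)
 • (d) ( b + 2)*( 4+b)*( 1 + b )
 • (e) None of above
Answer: a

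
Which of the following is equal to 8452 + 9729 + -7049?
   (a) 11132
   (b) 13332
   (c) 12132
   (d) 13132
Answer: a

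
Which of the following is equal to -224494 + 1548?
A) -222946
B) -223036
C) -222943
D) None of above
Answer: A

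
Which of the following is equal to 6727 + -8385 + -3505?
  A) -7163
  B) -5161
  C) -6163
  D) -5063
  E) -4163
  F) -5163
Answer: F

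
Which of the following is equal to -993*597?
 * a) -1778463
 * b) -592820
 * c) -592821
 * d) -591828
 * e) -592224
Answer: c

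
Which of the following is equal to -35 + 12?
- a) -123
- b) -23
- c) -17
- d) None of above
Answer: b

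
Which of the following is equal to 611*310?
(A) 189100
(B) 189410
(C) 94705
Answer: B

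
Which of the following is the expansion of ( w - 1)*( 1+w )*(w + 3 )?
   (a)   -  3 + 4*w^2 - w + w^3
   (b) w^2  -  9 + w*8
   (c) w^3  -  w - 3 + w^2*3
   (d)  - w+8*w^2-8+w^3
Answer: c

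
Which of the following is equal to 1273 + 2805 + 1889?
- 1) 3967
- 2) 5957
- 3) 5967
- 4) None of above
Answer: 3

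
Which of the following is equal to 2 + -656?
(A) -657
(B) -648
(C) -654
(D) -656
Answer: C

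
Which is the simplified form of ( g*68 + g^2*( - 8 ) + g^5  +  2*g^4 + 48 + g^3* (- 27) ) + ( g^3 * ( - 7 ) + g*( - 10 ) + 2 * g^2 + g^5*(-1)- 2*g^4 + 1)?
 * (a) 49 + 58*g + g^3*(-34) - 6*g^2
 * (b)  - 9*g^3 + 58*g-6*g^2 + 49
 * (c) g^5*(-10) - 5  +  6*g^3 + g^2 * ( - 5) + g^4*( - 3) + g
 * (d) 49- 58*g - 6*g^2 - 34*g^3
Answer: a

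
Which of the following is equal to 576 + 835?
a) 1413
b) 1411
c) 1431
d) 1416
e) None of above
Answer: b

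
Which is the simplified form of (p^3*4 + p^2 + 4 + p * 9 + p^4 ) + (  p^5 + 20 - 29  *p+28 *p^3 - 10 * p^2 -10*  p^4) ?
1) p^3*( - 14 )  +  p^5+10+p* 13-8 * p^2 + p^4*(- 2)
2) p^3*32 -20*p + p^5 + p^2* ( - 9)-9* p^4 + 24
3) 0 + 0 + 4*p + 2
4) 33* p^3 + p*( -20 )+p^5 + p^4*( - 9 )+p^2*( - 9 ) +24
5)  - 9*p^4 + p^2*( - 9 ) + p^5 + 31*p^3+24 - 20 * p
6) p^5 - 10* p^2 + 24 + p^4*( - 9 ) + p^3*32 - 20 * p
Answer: 2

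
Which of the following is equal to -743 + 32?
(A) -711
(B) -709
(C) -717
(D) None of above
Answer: A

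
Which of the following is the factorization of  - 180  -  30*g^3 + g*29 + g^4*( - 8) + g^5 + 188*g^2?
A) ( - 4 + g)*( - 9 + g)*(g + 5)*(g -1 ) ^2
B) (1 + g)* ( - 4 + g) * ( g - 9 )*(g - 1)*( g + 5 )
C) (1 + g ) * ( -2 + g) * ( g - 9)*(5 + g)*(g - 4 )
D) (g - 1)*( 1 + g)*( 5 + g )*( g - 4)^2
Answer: B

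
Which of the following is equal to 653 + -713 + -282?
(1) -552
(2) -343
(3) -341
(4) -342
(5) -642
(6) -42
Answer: 4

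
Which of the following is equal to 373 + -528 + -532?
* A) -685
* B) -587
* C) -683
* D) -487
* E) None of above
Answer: E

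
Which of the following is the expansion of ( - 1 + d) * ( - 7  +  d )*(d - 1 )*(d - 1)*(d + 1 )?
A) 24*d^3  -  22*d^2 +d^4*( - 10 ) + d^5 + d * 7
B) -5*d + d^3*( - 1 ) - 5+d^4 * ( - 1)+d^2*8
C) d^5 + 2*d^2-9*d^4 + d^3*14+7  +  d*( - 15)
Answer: C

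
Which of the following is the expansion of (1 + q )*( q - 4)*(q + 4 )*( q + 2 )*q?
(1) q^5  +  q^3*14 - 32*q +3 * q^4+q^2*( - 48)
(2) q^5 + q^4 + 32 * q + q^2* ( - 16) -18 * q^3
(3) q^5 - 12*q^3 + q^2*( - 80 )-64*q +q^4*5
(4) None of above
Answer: 4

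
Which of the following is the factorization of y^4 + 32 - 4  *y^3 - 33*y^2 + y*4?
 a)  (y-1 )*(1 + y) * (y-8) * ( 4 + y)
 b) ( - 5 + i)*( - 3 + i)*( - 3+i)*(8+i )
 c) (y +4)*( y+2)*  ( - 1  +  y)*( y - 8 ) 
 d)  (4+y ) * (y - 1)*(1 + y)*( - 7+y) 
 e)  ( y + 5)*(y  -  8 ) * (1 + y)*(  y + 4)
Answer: a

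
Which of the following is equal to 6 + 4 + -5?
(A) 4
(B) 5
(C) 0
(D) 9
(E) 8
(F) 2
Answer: B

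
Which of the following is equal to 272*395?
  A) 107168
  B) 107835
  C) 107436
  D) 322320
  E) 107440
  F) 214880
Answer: E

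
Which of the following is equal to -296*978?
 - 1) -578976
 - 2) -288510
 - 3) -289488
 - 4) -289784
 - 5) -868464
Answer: 3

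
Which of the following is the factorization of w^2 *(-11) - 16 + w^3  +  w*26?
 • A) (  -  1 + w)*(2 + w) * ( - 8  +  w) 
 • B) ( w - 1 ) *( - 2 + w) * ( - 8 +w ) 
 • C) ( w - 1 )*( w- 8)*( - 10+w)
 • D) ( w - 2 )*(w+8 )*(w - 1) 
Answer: B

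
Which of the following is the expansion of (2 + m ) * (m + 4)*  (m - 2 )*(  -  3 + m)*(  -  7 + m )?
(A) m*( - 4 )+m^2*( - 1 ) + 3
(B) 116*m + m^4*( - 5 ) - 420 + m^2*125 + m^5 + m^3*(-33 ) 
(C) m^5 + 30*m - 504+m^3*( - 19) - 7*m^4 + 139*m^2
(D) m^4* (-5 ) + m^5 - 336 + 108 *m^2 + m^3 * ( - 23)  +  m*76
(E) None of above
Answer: E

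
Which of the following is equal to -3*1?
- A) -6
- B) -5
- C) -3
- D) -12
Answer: C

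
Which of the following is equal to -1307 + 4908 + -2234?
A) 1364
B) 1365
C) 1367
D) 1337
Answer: C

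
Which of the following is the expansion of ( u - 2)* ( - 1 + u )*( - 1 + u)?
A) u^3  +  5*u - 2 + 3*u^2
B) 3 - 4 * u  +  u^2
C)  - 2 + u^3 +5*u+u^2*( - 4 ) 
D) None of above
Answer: C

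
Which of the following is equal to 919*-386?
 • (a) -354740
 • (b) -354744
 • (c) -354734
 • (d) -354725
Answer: c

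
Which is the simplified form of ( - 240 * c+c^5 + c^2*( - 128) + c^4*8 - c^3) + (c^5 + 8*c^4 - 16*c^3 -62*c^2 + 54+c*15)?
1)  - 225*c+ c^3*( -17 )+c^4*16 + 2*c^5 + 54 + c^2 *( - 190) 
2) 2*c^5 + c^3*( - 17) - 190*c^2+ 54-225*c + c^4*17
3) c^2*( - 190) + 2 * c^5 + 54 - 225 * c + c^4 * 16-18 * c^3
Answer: 1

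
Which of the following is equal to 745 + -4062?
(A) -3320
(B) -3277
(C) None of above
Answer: C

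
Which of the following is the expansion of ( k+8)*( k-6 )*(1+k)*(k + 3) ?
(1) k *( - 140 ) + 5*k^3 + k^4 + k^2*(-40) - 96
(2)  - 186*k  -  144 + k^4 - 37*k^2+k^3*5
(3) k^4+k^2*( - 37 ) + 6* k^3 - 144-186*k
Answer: 3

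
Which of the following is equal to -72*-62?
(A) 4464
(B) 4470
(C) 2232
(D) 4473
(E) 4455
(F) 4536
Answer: A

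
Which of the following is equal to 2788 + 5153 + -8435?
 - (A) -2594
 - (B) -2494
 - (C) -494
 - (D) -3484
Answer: C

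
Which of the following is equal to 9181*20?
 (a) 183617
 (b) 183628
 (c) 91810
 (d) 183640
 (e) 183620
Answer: e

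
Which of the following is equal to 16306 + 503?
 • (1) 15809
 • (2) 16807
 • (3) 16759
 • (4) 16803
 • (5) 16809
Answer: 5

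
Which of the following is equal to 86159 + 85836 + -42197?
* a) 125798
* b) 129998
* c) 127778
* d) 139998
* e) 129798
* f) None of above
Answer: e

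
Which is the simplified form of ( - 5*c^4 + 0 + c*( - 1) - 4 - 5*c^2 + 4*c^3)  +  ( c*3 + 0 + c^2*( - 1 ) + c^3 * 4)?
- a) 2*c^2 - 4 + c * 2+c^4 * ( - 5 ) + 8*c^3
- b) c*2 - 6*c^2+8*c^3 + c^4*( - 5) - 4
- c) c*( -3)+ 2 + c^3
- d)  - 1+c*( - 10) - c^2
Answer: b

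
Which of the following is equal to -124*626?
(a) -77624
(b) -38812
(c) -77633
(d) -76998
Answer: a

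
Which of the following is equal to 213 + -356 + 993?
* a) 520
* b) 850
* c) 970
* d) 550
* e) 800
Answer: b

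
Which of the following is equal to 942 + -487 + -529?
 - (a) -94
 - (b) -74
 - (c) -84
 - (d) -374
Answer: b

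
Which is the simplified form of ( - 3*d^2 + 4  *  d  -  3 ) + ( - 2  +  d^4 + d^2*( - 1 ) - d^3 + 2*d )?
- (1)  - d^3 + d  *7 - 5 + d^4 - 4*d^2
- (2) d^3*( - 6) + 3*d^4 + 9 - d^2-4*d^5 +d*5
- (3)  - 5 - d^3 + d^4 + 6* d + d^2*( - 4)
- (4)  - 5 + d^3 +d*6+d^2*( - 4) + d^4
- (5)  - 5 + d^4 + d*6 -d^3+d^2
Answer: 3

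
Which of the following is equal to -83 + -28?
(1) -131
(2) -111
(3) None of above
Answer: 2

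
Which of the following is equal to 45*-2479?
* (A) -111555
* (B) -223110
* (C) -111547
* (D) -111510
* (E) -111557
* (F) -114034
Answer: A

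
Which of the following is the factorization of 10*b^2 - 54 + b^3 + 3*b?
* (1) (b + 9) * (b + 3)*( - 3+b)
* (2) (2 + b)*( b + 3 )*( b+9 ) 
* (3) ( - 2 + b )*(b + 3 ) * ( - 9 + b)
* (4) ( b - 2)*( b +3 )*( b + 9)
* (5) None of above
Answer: 4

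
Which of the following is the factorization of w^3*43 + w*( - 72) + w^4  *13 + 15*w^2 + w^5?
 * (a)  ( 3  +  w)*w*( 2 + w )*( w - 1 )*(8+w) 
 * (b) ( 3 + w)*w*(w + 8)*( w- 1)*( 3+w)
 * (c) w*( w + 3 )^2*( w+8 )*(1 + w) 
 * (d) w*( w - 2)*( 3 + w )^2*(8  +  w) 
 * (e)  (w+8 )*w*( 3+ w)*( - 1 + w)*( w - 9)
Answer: b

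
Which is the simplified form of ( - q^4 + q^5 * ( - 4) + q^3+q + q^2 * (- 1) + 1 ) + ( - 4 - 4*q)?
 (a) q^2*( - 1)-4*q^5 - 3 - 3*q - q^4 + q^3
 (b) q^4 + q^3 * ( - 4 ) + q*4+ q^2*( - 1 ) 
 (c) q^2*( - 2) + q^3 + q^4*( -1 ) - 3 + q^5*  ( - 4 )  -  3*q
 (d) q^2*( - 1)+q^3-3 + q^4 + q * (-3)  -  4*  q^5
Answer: a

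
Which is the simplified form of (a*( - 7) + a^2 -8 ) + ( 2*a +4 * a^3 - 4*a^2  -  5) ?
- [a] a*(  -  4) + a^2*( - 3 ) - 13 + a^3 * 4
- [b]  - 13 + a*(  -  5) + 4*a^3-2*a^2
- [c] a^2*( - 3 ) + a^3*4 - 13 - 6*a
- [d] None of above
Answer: d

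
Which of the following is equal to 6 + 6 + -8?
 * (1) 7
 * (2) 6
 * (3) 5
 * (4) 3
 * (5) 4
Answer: 5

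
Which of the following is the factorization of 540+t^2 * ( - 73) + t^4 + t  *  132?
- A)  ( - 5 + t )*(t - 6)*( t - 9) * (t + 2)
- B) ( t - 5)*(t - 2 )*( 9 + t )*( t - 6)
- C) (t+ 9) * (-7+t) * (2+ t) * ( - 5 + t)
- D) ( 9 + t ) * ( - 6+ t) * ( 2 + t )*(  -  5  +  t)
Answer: D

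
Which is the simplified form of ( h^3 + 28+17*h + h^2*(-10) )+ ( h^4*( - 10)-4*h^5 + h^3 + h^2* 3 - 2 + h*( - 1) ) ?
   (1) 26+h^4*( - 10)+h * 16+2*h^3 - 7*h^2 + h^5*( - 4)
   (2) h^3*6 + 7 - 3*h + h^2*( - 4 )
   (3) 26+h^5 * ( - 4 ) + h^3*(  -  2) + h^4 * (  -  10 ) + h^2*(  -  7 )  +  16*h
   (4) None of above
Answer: 1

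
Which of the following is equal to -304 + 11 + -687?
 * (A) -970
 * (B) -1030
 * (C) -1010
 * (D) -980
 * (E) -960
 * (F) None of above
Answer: D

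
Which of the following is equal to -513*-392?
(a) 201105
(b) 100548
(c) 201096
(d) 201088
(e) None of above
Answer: c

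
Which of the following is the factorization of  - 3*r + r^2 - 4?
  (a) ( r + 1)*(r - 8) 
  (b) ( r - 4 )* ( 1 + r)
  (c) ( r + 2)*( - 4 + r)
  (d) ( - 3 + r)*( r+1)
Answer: b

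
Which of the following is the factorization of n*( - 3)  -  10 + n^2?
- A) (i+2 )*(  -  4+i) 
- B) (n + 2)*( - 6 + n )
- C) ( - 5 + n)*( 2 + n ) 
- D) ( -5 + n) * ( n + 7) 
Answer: C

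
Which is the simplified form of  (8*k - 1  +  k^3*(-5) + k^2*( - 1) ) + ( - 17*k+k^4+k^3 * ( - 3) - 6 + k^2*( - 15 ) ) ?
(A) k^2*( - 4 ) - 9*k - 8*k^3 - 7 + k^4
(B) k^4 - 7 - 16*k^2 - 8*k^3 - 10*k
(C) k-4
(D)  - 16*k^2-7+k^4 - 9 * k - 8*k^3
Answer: D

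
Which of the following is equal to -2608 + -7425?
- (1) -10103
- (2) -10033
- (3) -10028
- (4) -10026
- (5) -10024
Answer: 2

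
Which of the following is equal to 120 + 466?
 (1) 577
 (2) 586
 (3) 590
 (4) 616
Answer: 2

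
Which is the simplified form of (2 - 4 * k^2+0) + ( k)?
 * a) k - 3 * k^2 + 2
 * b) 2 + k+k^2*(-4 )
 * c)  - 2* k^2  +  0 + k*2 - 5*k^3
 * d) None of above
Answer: b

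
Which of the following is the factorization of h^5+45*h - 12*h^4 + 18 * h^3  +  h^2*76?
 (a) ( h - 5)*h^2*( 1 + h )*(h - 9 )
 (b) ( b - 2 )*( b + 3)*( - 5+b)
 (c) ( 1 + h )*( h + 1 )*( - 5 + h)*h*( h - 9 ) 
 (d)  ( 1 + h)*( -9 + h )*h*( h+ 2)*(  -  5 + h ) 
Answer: c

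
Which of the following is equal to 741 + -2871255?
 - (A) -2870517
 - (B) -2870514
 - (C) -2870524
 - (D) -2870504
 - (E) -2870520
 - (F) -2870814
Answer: B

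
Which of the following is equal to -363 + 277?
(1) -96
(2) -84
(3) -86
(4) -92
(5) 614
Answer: 3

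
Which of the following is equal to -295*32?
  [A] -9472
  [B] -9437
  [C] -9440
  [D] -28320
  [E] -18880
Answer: C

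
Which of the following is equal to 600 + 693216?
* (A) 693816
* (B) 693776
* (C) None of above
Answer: A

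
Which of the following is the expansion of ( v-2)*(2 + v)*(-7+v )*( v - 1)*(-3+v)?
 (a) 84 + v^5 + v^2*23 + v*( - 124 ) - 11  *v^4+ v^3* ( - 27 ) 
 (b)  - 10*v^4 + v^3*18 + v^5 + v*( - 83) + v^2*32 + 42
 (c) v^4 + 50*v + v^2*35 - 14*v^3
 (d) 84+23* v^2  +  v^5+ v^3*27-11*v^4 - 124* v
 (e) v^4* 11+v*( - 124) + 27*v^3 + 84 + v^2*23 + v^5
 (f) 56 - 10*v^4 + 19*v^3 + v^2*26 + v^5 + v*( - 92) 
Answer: d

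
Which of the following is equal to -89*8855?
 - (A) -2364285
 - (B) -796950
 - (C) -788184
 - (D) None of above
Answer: D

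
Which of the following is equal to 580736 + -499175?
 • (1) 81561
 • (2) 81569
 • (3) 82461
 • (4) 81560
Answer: 1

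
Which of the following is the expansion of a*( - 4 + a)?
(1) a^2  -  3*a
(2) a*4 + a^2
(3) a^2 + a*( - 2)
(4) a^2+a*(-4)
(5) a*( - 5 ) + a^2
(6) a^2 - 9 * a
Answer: 4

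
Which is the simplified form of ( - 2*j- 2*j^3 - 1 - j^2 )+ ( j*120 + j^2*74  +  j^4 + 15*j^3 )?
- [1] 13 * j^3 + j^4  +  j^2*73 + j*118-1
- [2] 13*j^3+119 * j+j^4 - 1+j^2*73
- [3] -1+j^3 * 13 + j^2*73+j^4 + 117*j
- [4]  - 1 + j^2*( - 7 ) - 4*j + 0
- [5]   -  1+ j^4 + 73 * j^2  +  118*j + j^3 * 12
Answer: 1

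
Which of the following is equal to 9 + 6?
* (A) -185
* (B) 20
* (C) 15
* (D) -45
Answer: C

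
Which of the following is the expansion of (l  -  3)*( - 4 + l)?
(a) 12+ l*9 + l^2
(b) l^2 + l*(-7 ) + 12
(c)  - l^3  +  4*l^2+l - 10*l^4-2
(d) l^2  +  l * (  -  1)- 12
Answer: b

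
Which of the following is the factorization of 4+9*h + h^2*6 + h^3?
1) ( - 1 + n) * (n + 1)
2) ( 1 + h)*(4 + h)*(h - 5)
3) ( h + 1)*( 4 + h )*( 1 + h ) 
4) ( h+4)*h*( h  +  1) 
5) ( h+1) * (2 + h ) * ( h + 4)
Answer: 3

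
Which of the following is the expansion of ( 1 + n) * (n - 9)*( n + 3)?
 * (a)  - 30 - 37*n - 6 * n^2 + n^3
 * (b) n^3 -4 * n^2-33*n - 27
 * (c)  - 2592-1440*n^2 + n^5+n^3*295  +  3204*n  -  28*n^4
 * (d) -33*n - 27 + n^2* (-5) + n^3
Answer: d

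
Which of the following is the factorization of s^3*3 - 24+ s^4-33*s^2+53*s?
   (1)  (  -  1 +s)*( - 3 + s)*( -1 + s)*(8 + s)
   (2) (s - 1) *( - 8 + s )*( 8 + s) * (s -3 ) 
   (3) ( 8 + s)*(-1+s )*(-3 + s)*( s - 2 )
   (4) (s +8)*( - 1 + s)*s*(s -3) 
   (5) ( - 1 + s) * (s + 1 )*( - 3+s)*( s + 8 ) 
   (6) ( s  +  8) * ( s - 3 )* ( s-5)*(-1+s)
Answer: 1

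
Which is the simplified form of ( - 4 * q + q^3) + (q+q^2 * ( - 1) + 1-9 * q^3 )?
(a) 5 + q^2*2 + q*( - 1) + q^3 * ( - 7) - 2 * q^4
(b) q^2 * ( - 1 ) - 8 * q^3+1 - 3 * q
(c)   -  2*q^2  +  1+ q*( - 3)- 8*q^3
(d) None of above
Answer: b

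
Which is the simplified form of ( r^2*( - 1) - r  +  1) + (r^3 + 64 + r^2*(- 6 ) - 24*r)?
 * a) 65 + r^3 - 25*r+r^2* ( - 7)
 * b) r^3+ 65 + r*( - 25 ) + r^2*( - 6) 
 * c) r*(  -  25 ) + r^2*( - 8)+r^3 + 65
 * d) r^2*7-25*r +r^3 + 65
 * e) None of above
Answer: a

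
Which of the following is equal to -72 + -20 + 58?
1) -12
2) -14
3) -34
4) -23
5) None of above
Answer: 3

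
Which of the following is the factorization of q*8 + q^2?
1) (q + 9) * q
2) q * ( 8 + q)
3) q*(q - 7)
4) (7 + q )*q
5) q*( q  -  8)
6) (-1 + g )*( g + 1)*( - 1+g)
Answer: 2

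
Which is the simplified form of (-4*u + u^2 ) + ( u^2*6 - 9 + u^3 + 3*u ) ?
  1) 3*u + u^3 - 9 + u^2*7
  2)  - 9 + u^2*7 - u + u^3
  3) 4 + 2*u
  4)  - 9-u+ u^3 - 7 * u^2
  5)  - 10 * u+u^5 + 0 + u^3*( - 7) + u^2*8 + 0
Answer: 2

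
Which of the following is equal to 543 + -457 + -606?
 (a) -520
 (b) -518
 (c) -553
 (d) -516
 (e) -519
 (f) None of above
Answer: a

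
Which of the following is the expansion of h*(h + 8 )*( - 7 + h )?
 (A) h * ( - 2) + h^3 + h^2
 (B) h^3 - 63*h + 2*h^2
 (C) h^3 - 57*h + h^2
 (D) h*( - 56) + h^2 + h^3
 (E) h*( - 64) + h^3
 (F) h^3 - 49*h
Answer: D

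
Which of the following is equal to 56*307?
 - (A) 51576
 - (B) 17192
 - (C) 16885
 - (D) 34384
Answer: B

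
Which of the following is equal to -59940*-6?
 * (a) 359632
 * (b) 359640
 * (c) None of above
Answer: b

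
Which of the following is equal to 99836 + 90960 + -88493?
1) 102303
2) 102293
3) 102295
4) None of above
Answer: 1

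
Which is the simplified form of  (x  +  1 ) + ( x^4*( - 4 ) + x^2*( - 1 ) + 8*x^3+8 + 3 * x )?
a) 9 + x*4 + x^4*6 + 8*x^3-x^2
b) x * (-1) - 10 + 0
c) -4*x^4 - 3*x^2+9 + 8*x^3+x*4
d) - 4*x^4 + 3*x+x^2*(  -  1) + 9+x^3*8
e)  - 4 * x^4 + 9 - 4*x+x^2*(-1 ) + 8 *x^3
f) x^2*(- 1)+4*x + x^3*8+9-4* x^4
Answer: f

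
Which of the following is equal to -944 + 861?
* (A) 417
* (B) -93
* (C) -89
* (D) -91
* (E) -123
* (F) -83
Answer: F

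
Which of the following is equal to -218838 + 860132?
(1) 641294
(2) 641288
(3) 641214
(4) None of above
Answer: 1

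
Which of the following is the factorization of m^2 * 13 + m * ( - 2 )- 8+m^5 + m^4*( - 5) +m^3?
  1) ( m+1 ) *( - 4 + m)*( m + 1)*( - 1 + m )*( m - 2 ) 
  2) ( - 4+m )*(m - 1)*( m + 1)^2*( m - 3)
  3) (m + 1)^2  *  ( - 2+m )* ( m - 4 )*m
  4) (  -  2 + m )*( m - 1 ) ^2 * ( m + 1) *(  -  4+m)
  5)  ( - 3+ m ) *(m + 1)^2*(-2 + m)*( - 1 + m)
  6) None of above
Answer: 1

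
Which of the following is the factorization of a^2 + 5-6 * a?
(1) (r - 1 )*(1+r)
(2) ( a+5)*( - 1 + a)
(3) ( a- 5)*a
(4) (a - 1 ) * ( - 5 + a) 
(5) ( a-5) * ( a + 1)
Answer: 4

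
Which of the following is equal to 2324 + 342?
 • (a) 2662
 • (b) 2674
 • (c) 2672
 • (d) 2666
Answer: d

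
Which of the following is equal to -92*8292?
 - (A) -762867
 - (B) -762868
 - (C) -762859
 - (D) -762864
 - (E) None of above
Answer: D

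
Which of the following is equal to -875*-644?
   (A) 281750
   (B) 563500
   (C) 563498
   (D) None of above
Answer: B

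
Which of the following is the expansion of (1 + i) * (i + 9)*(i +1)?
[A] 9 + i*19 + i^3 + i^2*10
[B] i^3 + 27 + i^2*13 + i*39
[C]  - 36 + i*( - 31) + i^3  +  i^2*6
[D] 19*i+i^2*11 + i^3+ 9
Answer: D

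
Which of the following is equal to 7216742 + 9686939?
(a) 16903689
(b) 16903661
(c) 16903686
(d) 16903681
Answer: d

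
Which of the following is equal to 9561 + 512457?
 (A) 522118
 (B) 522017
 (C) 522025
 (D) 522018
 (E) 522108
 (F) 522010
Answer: D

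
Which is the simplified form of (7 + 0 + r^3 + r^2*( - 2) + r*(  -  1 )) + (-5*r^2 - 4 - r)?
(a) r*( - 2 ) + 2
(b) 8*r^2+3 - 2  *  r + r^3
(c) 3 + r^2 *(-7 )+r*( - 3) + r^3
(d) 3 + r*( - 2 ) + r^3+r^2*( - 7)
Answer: d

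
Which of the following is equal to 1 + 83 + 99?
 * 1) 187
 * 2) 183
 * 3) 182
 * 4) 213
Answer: 2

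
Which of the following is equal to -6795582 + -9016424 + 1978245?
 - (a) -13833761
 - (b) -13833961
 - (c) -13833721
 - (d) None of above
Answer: a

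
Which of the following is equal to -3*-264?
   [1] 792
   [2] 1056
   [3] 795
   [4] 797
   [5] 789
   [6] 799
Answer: 1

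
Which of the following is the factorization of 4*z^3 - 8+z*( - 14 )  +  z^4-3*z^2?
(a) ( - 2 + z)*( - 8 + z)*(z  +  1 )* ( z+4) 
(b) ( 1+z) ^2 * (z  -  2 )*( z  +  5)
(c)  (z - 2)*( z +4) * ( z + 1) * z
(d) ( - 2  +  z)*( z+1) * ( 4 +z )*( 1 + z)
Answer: d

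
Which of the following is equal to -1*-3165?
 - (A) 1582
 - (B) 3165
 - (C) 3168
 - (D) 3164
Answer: B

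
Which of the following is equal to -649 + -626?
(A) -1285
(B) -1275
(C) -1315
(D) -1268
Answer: B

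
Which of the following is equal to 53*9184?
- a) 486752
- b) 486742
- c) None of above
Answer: a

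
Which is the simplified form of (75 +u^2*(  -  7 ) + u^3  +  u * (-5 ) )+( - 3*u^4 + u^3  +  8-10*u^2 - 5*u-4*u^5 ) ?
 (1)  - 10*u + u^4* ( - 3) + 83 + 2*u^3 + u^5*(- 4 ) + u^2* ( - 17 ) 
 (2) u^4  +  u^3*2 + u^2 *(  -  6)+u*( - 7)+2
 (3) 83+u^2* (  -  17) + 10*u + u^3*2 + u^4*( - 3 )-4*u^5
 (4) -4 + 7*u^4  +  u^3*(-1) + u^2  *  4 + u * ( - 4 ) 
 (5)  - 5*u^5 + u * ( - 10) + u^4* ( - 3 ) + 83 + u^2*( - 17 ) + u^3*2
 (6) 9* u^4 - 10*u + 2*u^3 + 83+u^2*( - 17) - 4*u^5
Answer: 1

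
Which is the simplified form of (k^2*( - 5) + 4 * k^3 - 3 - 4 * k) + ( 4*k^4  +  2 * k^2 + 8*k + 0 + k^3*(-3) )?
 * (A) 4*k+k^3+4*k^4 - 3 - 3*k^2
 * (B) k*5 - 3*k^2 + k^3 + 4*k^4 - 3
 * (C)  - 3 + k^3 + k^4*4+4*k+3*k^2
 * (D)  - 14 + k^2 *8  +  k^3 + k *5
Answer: A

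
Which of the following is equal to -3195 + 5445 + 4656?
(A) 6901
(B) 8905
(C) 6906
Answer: C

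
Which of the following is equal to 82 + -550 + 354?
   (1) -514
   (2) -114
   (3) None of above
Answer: 2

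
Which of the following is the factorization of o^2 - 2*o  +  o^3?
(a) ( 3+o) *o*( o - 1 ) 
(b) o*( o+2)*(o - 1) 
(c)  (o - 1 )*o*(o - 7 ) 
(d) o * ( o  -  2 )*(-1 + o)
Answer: b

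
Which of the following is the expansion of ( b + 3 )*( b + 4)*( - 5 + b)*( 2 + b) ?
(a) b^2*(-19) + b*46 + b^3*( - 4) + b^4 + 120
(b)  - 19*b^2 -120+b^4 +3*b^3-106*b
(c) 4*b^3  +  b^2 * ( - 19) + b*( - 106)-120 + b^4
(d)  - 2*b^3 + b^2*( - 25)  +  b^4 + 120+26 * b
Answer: c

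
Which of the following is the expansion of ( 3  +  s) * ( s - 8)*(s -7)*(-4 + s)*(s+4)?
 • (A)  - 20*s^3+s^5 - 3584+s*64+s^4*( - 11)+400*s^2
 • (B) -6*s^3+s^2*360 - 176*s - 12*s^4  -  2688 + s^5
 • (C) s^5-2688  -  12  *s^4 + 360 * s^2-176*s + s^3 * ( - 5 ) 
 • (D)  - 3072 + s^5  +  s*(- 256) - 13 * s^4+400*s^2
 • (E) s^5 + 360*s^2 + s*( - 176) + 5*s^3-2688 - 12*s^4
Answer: C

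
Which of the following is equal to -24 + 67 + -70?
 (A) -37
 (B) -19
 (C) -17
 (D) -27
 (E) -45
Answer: D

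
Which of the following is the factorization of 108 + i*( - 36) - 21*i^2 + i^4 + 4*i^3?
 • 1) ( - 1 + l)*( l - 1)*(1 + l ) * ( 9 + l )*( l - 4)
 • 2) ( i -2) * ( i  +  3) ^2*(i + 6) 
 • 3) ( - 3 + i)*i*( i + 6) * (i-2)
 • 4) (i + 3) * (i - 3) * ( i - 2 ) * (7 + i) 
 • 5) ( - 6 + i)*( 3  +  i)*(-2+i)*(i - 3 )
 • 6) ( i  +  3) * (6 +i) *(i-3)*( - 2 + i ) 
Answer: 6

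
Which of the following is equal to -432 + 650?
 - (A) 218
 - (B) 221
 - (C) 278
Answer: A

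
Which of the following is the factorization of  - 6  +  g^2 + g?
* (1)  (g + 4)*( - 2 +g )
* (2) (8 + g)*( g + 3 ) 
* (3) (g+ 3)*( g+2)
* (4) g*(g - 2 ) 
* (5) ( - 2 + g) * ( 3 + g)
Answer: 5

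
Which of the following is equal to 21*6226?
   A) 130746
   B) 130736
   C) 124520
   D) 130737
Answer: A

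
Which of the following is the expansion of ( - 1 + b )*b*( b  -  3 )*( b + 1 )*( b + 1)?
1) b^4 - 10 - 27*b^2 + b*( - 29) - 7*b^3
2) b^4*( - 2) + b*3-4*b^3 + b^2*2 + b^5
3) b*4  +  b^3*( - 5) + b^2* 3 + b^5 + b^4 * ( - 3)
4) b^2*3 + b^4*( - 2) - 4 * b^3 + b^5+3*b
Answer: 2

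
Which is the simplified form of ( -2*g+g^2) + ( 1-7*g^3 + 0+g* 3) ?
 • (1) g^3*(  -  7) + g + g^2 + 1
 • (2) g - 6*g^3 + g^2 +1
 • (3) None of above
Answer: 1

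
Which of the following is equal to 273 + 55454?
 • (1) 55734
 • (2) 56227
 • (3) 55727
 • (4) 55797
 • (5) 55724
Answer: 3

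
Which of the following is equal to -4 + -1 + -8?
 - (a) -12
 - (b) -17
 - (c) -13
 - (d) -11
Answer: c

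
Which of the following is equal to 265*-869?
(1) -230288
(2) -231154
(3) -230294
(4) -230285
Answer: 4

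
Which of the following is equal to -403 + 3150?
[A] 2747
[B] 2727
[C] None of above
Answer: A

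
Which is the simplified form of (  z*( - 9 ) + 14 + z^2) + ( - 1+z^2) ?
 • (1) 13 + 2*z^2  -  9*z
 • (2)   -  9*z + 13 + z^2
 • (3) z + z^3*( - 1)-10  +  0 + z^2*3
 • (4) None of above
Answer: 1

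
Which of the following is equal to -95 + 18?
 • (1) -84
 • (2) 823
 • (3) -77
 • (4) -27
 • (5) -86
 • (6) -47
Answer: 3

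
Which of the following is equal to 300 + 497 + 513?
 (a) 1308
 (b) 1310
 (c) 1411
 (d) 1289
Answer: b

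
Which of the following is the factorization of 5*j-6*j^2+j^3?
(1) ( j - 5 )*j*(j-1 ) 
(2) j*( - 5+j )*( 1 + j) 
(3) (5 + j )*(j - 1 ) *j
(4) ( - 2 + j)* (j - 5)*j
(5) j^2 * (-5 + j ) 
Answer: 1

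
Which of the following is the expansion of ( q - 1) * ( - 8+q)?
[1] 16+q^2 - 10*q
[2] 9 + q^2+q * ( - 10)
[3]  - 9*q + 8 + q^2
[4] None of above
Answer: 3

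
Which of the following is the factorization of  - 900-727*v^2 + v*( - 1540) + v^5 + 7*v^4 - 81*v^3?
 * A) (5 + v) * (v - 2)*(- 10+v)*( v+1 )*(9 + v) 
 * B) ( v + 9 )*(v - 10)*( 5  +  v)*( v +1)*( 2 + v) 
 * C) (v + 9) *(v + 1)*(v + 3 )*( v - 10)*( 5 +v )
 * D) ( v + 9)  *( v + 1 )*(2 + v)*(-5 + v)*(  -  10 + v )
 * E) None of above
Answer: B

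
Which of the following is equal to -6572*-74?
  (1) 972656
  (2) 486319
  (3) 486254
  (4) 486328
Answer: 4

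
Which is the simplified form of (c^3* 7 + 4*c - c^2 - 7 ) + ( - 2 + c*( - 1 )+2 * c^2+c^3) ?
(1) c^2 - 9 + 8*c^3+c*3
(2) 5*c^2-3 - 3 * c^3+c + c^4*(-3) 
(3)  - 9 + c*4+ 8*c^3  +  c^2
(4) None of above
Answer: 1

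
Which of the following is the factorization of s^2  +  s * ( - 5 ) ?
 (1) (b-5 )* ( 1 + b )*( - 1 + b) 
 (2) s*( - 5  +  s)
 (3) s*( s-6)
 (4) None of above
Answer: 2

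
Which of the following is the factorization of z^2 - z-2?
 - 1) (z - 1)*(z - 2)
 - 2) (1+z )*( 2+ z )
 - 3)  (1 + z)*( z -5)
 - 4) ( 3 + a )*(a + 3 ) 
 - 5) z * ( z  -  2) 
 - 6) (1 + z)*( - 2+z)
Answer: 6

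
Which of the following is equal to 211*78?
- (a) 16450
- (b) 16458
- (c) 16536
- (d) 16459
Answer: b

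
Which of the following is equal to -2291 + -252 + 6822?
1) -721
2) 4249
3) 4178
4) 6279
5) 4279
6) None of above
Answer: 5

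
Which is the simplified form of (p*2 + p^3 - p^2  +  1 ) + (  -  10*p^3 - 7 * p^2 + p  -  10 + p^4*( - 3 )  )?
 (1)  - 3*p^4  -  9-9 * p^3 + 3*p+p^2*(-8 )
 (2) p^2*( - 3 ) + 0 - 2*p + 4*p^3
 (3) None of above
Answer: 1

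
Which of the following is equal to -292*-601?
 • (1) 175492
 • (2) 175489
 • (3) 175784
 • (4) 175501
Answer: 1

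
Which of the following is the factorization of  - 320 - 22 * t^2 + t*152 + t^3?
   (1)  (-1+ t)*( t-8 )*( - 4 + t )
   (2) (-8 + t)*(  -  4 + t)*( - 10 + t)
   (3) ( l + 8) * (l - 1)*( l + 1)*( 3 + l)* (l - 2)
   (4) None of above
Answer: 2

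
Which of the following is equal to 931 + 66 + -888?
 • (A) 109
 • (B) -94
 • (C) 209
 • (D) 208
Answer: A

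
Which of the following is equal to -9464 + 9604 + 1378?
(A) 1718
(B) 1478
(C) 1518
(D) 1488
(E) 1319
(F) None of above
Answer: C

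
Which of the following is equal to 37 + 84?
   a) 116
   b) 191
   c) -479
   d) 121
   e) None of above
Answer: d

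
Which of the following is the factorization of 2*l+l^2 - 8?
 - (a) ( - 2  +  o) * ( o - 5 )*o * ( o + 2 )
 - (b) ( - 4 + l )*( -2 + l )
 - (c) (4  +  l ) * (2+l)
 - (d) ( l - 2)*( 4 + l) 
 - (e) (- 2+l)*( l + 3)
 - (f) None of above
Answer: d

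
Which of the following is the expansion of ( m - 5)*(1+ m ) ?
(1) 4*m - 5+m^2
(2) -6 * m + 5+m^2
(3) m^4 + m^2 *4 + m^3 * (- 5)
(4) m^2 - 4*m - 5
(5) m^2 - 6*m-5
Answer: 4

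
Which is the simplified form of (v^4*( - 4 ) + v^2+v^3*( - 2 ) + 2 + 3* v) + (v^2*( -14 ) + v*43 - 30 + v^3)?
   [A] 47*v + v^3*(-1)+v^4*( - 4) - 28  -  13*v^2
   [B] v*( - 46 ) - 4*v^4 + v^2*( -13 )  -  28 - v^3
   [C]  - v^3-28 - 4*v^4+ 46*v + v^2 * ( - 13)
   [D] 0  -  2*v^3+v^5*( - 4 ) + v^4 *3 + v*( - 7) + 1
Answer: C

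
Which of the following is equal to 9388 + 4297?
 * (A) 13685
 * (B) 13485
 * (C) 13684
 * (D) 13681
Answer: A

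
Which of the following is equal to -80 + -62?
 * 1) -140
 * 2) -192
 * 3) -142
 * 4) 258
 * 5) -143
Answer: 3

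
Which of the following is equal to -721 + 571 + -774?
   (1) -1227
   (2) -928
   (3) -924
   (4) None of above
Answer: 3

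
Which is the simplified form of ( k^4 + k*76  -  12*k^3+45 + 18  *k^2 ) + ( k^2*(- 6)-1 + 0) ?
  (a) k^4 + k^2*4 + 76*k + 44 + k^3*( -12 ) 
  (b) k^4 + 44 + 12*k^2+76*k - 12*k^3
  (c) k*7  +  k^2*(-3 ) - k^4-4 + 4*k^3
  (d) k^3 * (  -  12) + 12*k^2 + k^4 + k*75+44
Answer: b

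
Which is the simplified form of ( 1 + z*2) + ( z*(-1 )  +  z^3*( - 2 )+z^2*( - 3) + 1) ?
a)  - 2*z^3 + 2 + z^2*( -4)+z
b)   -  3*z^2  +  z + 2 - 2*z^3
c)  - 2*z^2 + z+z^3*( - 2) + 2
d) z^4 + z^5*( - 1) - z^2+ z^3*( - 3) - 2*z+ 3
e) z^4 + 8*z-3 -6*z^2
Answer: b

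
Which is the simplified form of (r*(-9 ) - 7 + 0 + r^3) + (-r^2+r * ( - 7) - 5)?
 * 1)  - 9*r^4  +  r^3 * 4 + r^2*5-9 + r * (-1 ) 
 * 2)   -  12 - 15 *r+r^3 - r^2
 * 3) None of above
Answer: 3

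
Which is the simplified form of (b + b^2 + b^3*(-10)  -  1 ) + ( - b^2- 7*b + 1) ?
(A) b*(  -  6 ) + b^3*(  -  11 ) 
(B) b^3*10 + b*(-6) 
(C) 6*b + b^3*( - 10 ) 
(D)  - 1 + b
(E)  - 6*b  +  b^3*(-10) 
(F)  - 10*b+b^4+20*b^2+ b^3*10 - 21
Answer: E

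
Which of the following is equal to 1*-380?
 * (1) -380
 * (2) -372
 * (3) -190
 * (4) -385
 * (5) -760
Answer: 1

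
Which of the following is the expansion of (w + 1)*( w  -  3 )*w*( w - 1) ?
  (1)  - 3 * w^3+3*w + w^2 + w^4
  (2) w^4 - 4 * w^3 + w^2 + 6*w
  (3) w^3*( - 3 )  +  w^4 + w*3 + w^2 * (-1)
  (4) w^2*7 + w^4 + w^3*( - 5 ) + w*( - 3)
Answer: 3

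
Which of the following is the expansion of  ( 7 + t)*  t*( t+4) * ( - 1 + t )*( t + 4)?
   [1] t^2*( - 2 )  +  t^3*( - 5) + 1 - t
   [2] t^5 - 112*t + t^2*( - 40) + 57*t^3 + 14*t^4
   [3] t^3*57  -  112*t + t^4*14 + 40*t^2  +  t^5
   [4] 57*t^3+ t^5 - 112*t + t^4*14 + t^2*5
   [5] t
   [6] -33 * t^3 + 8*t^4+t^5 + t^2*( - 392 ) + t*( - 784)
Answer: 3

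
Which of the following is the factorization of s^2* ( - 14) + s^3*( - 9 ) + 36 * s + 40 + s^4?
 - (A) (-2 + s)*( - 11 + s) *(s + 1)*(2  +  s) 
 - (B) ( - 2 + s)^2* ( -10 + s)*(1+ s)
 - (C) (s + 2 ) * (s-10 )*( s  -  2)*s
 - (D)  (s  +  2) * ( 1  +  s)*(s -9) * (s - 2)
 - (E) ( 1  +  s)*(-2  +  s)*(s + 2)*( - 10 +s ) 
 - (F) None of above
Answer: E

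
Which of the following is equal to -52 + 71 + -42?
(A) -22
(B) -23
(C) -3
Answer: B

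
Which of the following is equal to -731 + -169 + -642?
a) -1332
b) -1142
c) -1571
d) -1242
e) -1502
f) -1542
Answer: f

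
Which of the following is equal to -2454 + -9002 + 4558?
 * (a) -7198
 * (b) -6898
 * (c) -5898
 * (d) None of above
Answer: b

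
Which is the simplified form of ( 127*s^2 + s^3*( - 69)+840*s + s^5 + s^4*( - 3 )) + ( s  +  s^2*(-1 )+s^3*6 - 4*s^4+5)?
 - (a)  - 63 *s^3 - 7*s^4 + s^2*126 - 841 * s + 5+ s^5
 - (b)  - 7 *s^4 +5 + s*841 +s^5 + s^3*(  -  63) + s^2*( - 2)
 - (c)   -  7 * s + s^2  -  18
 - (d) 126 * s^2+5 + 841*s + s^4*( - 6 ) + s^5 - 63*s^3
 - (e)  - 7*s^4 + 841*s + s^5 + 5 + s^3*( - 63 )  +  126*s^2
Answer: e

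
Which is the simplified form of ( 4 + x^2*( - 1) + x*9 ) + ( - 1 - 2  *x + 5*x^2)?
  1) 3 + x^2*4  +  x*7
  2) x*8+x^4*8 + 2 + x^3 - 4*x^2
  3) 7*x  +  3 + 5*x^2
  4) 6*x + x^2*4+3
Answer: 1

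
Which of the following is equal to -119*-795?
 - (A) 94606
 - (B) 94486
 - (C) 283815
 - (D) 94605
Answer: D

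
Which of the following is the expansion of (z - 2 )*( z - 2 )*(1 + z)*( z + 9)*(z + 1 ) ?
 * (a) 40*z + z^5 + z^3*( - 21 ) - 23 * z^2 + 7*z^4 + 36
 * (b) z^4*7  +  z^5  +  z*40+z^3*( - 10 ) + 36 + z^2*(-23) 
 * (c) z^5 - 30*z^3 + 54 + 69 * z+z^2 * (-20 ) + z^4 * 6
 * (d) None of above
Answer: a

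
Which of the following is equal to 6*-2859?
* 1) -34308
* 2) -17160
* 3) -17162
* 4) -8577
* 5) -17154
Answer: 5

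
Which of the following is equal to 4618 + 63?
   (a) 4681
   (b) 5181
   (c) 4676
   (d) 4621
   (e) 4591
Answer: a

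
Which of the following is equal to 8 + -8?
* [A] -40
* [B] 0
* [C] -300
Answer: B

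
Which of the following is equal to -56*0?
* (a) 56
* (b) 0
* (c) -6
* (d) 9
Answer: b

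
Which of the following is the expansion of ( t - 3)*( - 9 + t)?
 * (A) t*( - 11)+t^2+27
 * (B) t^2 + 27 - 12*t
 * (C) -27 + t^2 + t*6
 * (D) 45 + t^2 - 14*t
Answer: B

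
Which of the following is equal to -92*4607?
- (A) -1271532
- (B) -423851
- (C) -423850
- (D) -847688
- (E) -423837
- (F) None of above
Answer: F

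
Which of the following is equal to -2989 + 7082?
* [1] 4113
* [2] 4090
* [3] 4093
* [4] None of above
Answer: 3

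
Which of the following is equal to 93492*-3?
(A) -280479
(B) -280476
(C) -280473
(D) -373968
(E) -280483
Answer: B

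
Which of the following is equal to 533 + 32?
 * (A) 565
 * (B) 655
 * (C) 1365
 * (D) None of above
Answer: A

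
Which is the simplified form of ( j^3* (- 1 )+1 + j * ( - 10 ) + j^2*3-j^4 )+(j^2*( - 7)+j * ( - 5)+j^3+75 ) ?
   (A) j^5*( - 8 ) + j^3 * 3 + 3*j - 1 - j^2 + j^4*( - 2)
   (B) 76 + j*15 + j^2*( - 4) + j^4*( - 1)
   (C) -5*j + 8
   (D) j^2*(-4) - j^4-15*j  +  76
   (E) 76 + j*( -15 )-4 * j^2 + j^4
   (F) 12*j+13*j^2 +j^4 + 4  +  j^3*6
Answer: D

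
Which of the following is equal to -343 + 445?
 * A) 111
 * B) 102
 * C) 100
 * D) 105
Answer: B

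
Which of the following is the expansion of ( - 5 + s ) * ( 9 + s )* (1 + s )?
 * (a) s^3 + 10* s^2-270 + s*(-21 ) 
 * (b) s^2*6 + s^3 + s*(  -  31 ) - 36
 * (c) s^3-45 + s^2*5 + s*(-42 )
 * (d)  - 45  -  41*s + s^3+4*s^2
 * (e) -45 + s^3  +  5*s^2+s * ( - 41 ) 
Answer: e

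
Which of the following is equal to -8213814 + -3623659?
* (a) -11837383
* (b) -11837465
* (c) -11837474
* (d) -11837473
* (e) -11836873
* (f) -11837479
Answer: d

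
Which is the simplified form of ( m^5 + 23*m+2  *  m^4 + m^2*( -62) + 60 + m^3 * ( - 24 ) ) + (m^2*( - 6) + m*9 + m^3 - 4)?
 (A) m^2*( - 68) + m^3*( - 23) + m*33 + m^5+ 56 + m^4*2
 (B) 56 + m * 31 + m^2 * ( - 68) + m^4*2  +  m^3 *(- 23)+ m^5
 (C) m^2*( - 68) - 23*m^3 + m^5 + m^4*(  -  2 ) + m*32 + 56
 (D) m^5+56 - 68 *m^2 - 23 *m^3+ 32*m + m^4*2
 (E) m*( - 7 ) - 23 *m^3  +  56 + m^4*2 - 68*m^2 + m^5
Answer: D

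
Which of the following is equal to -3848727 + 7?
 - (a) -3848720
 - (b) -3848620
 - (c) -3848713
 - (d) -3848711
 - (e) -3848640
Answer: a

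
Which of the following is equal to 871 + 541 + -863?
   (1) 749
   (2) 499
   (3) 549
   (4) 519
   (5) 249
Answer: 3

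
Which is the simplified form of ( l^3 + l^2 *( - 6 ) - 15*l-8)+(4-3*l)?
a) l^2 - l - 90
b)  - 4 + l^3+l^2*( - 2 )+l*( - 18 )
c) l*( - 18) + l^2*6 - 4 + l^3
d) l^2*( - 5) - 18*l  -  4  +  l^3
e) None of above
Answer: e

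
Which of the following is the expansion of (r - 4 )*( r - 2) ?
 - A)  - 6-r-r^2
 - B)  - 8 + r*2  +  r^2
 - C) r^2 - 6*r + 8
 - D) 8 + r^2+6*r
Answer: C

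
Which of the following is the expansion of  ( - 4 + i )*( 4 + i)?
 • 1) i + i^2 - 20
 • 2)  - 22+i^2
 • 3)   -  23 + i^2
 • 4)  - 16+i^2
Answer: 4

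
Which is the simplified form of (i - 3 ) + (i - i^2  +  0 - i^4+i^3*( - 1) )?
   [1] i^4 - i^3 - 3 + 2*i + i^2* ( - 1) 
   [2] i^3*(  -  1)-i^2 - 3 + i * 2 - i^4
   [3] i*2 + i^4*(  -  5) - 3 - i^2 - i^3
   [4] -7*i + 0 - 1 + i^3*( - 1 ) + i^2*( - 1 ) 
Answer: 2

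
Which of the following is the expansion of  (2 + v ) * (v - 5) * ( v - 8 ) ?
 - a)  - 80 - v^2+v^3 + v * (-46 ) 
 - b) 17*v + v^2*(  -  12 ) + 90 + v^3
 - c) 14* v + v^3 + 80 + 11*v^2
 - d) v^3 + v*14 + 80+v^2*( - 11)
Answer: d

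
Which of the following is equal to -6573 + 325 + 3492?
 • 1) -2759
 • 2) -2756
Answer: 2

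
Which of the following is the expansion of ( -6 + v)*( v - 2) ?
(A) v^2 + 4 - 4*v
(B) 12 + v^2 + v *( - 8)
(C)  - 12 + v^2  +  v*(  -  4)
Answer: B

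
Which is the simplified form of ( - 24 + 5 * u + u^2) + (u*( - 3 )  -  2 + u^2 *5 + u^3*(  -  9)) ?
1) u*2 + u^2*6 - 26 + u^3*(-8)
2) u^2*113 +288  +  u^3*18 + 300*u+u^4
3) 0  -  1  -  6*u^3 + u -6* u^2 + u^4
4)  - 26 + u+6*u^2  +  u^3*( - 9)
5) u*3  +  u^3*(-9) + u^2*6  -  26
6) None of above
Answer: 6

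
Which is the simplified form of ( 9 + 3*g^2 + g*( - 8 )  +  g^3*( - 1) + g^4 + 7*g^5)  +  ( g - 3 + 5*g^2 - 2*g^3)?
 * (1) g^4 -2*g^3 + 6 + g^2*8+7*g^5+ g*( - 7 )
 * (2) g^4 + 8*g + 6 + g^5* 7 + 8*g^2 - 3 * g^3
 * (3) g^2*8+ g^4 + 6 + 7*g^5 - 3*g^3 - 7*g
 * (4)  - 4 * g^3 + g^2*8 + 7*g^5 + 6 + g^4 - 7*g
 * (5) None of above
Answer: 3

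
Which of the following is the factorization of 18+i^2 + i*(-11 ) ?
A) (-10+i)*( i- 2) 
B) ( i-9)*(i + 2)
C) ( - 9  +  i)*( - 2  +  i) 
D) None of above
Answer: C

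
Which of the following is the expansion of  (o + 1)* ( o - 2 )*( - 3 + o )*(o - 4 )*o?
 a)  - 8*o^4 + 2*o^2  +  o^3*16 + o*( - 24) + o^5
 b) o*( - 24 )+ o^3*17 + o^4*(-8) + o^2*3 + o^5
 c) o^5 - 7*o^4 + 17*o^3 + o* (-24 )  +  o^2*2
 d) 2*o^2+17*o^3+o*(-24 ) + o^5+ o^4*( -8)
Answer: d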